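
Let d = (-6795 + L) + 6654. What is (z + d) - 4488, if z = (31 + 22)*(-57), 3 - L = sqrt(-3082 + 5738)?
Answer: -7647 - 4*sqrt(166) ≈ -7698.5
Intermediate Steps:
L = 3 - 4*sqrt(166) (L = 3 - sqrt(-3082 + 5738) = 3 - sqrt(2656) = 3 - 4*sqrt(166) ≈ -48.536)
d = -138 - 4*sqrt(166) (d = (-6795 + (3 - 4*sqrt(166))) + 6654 = (-6792 - 4*sqrt(166)) + 6654 = -138 - 4*sqrt(166) ≈ -189.54)
z = -3021 (z = 53*(-57) = -3021)
(z + d) - 4488 = (-3021 + (-138 - 4*sqrt(166))) - 4488 = (-3159 - 4*sqrt(166)) - 4488 = -7647 - 4*sqrt(166)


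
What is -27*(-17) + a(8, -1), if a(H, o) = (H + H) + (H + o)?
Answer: 482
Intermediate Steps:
a(H, o) = o + 3*H (a(H, o) = 2*H + (H + o) = o + 3*H)
-27*(-17) + a(8, -1) = -27*(-17) + (-1 + 3*8) = 459 + (-1 + 24) = 459 + 23 = 482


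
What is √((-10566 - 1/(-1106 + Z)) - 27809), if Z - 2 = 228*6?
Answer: I*√668646066/132 ≈ 195.9*I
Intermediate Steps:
Z = 1370 (Z = 2 + 228*6 = 2 + 1368 = 1370)
√((-10566 - 1/(-1106 + Z)) - 27809) = √((-10566 - 1/(-1106 + 1370)) - 27809) = √((-10566 - 1/264) - 27809) = √(-2789425/264 - 27809) = √(-10131001/264) = I*√668646066/132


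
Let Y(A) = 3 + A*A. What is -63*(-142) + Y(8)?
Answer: 9013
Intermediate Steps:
Y(A) = 3 + A²
-63*(-142) + Y(8) = -63*(-142) + (3 + 8²) = 8946 + (3 + 64) = 8946 + 67 = 9013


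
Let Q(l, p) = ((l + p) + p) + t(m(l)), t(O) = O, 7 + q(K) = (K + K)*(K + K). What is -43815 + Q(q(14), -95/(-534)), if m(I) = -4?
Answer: -11492119/267 ≈ -43042.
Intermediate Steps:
q(K) = -7 + 4*K² (q(K) = -7 + (K + K)*(K + K) = -7 + (2*K)*(2*K) = -7 + 4*K²)
Q(l, p) = -4 + l + 2*p (Q(l, p) = ((l + p) + p) - 4 = (l + 2*p) - 4 = -4 + l + 2*p)
-43815 + Q(q(14), -95/(-534)) = -43815 + (-4 + (-7 + 4*14²) + 2*(-95/(-534))) = -43815 + (-4 + (-7 + 4*196) + 2*(-95*(-1/534))) = -43815 + (-4 + (-7 + 784) + 2*(95/534)) = -43815 + (-4 + 777 + 95/267) = -43815 + 206486/267 = -11492119/267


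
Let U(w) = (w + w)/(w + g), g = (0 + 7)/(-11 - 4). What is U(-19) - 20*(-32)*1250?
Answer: 116800285/146 ≈ 8.0000e+5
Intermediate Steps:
g = -7/15 (g = 7/(-15) = 7*(-1/15) = -7/15 ≈ -0.46667)
U(w) = 2*w/(-7/15 + w) (U(w) = (w + w)/(w - 7/15) = (2*w)/(-7/15 + w) = 2*w/(-7/15 + w))
U(-19) - 20*(-32)*1250 = 30*(-19)/(-7 + 15*(-19)) - 20*(-32)*1250 = 30*(-19)/(-7 - 285) + 640*1250 = 30*(-19)/(-292) + 800000 = 30*(-19)*(-1/292) + 800000 = 285/146 + 800000 = 116800285/146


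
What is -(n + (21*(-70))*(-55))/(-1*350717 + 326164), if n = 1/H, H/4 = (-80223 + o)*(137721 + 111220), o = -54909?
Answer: 10879142111560799/3303841388560944 ≈ 3.2929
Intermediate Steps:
H = -134559580848 (H = 4*((-80223 - 54909)*(137721 + 111220)) = 4*(-135132*248941) = 4*(-33639895212) = -134559580848)
n = -1/134559580848 (n = 1/(-134559580848) = -1/134559580848 ≈ -7.4317e-12)
-(n + (21*(-70))*(-55))/(-1*350717 + 326164) = -(-1/134559580848 + (21*(-70))*(-55))/(-1*350717 + 326164) = -(-1/134559580848 - 1470*(-55))/(-350717 + 326164) = -(-1/134559580848 + 80850)/(-24553) = -10879142111560799*(-1)/(134559580848*24553) = -1*(-10879142111560799/3303841388560944) = 10879142111560799/3303841388560944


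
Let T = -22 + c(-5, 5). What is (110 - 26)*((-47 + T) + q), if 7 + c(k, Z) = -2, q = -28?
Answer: -8904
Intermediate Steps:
c(k, Z) = -9 (c(k, Z) = -7 - 2 = -9)
T = -31 (T = -22 - 9 = -31)
(110 - 26)*((-47 + T) + q) = (110 - 26)*((-47 - 31) - 28) = 84*(-78 - 28) = 84*(-106) = -8904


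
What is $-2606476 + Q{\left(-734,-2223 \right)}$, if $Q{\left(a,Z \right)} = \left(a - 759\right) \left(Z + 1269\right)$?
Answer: $-1182154$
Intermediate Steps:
$Q{\left(a,Z \right)} = \left(-759 + a\right) \left(1269 + Z\right)$
$-2606476 + Q{\left(-734,-2223 \right)} = -2606476 - -1424322 = -2606476 + \left(-963171 + 1687257 - 931446 + 1631682\right) = -2606476 + 1424322 = -1182154$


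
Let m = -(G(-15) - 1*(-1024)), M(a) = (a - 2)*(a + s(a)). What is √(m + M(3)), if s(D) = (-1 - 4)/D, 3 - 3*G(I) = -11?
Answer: I*√9246/3 ≈ 32.052*I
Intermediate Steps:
G(I) = 14/3 (G(I) = 1 - ⅓*(-11) = 1 + 11/3 = 14/3)
s(D) = -5/D
M(a) = (-2 + a)*(a - 5/a) (M(a) = (a - 2)*(a - 5/a) = (-2 + a)*(a - 5/a))
m = -3086/3 (m = -(14/3 - 1*(-1024)) = -(14/3 + 1024) = -1*3086/3 = -3086/3 ≈ -1028.7)
√(m + M(3)) = √(-3086/3 + (-5 + 3² - 2*3 + 10/3)) = √(-3086/3 + (-5 + 9 - 6 + 10*(⅓))) = √(-3086/3 + (-5 + 9 - 6 + 10/3)) = √(-3086/3 + 4/3) = √(-3082/3) = I*√9246/3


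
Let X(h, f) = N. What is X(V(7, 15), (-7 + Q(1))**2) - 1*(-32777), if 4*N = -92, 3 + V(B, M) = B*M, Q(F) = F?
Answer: 32754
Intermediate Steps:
V(B, M) = -3 + B*M
N = -23 (N = (1/4)*(-92) = -23)
X(h, f) = -23
X(V(7, 15), (-7 + Q(1))**2) - 1*(-32777) = -23 - 1*(-32777) = -23 + 32777 = 32754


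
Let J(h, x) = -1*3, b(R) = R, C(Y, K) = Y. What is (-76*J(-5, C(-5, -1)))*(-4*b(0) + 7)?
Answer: 1596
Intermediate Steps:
J(h, x) = -3
(-76*J(-5, C(-5, -1)))*(-4*b(0) + 7) = (-76*(-3))*(-4*0 + 7) = 228*(0 + 7) = 228*7 = 1596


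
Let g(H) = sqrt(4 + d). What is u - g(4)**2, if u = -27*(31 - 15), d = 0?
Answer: -436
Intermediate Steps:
g(H) = 2 (g(H) = sqrt(4 + 0) = sqrt(4) = 2)
u = -432 (u = -27*16 = -432)
u - g(4)**2 = -432 - 1*2**2 = -432 - 1*4 = -432 - 4 = -436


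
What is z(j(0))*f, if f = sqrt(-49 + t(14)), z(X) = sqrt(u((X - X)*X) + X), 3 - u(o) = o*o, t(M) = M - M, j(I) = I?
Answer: 7*I*sqrt(3) ≈ 12.124*I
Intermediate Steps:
t(M) = 0
u(o) = 3 - o**2 (u(o) = 3 - o*o = 3 - o**2)
z(X) = sqrt(3 + X) (z(X) = sqrt((3 - ((X - X)*X)**2) + X) = sqrt((3 - (0*X)**2) + X) = sqrt((3 - 1*0**2) + X) = sqrt((3 - 1*0) + X) = sqrt((3 + 0) + X) = sqrt(3 + X))
f = 7*I (f = sqrt(-49 + 0) = sqrt(-49) = 7*I ≈ 7.0*I)
z(j(0))*f = sqrt(3 + 0)*(7*I) = sqrt(3)*(7*I) = 7*I*sqrt(3)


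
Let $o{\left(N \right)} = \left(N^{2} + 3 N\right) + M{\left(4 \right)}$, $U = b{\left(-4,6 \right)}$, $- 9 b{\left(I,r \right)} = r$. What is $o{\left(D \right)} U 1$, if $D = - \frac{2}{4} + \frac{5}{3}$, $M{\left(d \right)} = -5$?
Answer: $\frac{5}{54} \approx 0.092593$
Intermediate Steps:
$b{\left(I,r \right)} = - \frac{r}{9}$
$D = \frac{7}{6}$ ($D = \left(-2\right) \frac{1}{4} + 5 \cdot \frac{1}{3} = - \frac{1}{2} + \frac{5}{3} = \frac{7}{6} \approx 1.1667$)
$U = - \frac{2}{3}$ ($U = \left(- \frac{1}{9}\right) 6 = - \frac{2}{3} \approx -0.66667$)
$o{\left(N \right)} = -5 + N^{2} + 3 N$ ($o{\left(N \right)} = \left(N^{2} + 3 N\right) - 5 = -5 + N^{2} + 3 N$)
$o{\left(D \right)} U 1 = \left(-5 + \left(\frac{7}{6}\right)^{2} + 3 \cdot \frac{7}{6}\right) \left(- \frac{2}{3}\right) 1 = \left(-5 + \frac{49}{36} + \frac{7}{2}\right) \left(- \frac{2}{3}\right) 1 = \left(- \frac{5}{36}\right) \left(- \frac{2}{3}\right) 1 = \frac{5}{54} \cdot 1 = \frac{5}{54}$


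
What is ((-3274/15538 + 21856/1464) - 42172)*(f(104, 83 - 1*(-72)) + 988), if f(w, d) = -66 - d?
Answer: -45971023757269/1421727 ≈ -3.2335e+7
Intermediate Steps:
((-3274/15538 + 21856/1464) - 42172)*(f(104, 83 - 1*(-72)) + 988) = ((-3274/15538 + 21856/1464) - 42172)*((-66 - (83 - 1*(-72))) + 988) = ((-3274*1/15538 + 21856*(1/1464)) - 42172)*((-66 - (83 + 72)) + 988) = ((-1637/7769 + 2732/183) - 42172)*((-66 - 1*155) + 988) = (20925337/1421727 - 42172)*((-66 - 155) + 988) = -59936145707*(-221 + 988)/1421727 = -59936145707/1421727*767 = -45971023757269/1421727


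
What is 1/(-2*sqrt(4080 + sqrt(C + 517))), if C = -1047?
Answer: -1/(2*sqrt(4080 + I*sqrt(530))) ≈ -0.0078277 + 2.2084e-5*I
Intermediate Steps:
1/(-2*sqrt(4080 + sqrt(C + 517))) = 1/(-2*sqrt(4080 + sqrt(-1047 + 517))) = 1/(-2*sqrt(4080 + sqrt(-530))) = 1/(-2*sqrt(4080 + I*sqrt(530))) = -1/(2*sqrt(4080 + I*sqrt(530)))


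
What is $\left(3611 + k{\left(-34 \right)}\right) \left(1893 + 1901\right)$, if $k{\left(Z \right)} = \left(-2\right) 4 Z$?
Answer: $14732102$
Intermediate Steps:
$k{\left(Z \right)} = - 8 Z$
$\left(3611 + k{\left(-34 \right)}\right) \left(1893 + 1901\right) = \left(3611 - -272\right) \left(1893 + 1901\right) = \left(3611 + 272\right) 3794 = 3883 \cdot 3794 = 14732102$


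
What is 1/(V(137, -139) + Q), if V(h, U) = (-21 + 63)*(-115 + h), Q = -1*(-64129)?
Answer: 1/65053 ≈ 1.5372e-5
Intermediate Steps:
Q = 64129
V(h, U) = -4830 + 42*h (V(h, U) = 42*(-115 + h) = -4830 + 42*h)
1/(V(137, -139) + Q) = 1/((-4830 + 42*137) + 64129) = 1/((-4830 + 5754) + 64129) = 1/(924 + 64129) = 1/65053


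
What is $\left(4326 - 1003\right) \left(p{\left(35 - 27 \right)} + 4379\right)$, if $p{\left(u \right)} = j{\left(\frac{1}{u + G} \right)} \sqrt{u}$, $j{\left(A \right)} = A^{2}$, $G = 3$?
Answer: $14551417 + \frac{6646 \sqrt{2}}{121} \approx 1.4551 \cdot 10^{7}$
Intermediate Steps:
$p{\left(u \right)} = \frac{\sqrt{u}}{\left(3 + u\right)^{2}}$ ($p{\left(u \right)} = \left(\frac{1}{u + 3}\right)^{2} \sqrt{u} = \left(\frac{1}{3 + u}\right)^{2} \sqrt{u} = \frac{\sqrt{u}}{\left(3 + u\right)^{2}}$)
$\left(4326 - 1003\right) \left(p{\left(35 - 27 \right)} + 4379\right) = \left(4326 - 1003\right) \left(\frac{\sqrt{35 - 27}}{\left(3 + \left(35 - 27\right)\right)^{2}} + 4379\right) = 3323 \left(\frac{\sqrt{8}}{\left(3 + 8\right)^{2}} + 4379\right) = 3323 \left(\frac{2 \sqrt{2}}{121} + 4379\right) = 3323 \left(4379 + \frac{2 \sqrt{2}}{121}\right) = 14551417 + \frac{6646 \sqrt{2}}{121}$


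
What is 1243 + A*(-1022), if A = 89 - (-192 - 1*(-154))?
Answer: -128551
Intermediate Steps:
A = 127 (A = 89 - (-192 + 154) = 89 - 1*(-38) = 89 + 38 = 127)
1243 + A*(-1022) = 1243 + 127*(-1022) = 1243 - 129794 = -128551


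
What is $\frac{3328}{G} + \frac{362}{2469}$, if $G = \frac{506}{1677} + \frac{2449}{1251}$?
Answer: $\frac{5746676526554}{3901002717} \approx 1473.1$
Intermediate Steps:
$G = \frac{1579993}{699309}$ ($G = 506 \cdot \frac{1}{1677} + 2449 \cdot \frac{1}{1251} = \frac{506}{1677} + \frac{2449}{1251} = \frac{1579993}{699309} \approx 2.2594$)
$\frac{3328}{G} + \frac{362}{2469} = \frac{3328}{\frac{1579993}{699309}} + \frac{362}{2469} = 3328 \cdot \frac{699309}{1579993} + 362 \cdot \frac{1}{2469} = \frac{2327300352}{1579993} + \frac{362}{2469} = \frac{5746676526554}{3901002717}$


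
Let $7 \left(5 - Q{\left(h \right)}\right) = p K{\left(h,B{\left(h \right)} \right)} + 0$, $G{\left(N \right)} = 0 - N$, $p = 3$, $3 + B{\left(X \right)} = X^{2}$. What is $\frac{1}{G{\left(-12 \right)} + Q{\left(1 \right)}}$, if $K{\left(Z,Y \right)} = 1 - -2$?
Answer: $\frac{7}{110} \approx 0.063636$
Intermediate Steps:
$B{\left(X \right)} = -3 + X^{2}$
$K{\left(Z,Y \right)} = 3$ ($K{\left(Z,Y \right)} = 1 + 2 = 3$)
$G{\left(N \right)} = - N$
$Q{\left(h \right)} = \frac{26}{7}$ ($Q{\left(h \right)} = 5 - \frac{3 \cdot 3 + 0}{7} = 5 - \frac{9 + 0}{7} = 5 - \frac{9}{7} = \frac{26}{7}$)
$\frac{1}{G{\left(-12 \right)} + Q{\left(1 \right)}} = \frac{1}{\left(-1\right) \left(-12\right) + \frac{26}{7}} = \frac{1}{12 + \frac{26}{7}} = \frac{1}{\frac{110}{7}} = \frac{7}{110}$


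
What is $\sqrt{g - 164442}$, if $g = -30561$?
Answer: $3 i \sqrt{21667} \approx 441.59 i$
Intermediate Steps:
$\sqrt{g - 164442} = \sqrt{-30561 - 164442} = \sqrt{-195003} = 3 i \sqrt{21667}$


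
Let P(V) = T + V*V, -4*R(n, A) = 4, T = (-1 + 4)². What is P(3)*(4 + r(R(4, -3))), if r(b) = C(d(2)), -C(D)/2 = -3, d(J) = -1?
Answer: 180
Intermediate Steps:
T = 9 (T = 3² = 9)
C(D) = 6 (C(D) = -2*(-3) = 6)
R(n, A) = -1 (R(n, A) = -¼*4 = -1)
r(b) = 6
P(V) = 9 + V² (P(V) = 9 + V*V = 9 + V²)
P(3)*(4 + r(R(4, -3))) = (9 + 3²)*(4 + 6) = (9 + 9)*10 = 18*10 = 180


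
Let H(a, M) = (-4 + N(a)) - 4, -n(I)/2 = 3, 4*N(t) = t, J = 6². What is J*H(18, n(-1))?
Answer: -126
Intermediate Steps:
J = 36
N(t) = t/4
n(I) = -6 (n(I) = -2*3 = -6)
H(a, M) = -8 + a/4 (H(a, M) = (-4 + a/4) - 4 = -8 + a/4)
J*H(18, n(-1)) = 36*(-8 + (¼)*18) = 36*(-8 + 9/2) = 36*(-7/2) = -126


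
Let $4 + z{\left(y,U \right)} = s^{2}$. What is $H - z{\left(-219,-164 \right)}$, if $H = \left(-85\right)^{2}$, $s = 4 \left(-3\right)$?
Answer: $7085$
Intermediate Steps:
$s = -12$
$z{\left(y,U \right)} = 140$ ($z{\left(y,U \right)} = -4 + \left(-12\right)^{2} = -4 + 144 = 140$)
$H = 7225$
$H - z{\left(-219,-164 \right)} = 7225 - 140 = 7085$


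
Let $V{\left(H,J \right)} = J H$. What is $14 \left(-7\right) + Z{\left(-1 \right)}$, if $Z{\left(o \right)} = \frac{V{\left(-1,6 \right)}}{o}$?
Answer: $-92$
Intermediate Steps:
$V{\left(H,J \right)} = H J$
$Z{\left(o \right)} = - \frac{6}{o}$ ($Z{\left(o \right)} = \frac{\left(-1\right) 6}{o} = - \frac{6}{o}$)
$14 \left(-7\right) + Z{\left(-1 \right)} = 14 \left(-7\right) - \frac{6}{-1} = -98 - -6 = -98 + 6 = -92$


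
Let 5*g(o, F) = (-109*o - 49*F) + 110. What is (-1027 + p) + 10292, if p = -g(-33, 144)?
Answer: 49674/5 ≈ 9934.8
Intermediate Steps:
g(o, F) = 22 - 109*o/5 - 49*F/5 (g(o, F) = ((-109*o - 49*F) + 110)/5 = (110 - 109*o - 49*F)/5 = 22 - 109*o/5 - 49*F/5)
p = 3349/5 (p = -(22 - 109/5*(-33) - 49/5*144) = -(22 + 3597/5 - 7056/5) = -1*(-3349/5) = 3349/5 ≈ 669.80)
(-1027 + p) + 10292 = (-1027 + 3349/5) + 10292 = -1786/5 + 10292 = 49674/5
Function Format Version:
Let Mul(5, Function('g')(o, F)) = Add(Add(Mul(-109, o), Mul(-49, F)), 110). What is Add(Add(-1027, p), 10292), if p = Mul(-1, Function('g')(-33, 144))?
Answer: Rational(49674, 5) ≈ 9934.8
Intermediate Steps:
Function('g')(o, F) = Add(22, Mul(Rational(-109, 5), o), Mul(Rational(-49, 5), F)) (Function('g')(o, F) = Mul(Rational(1, 5), Add(Add(Mul(-109, o), Mul(-49, F)), 110)) = Mul(Rational(1, 5), Add(110, Mul(-109, o), Mul(-49, F))) = Add(22, Mul(Rational(-109, 5), o), Mul(Rational(-49, 5), F)))
p = Rational(3349, 5) (p = Mul(-1, Add(22, Mul(Rational(-109, 5), -33), Mul(Rational(-49, 5), 144))) = Mul(-1, Add(22, Rational(3597, 5), Rational(-7056, 5))) = Mul(-1, Rational(-3349, 5)) = Rational(3349, 5) ≈ 669.80)
Add(Add(-1027, p), 10292) = Add(Add(-1027, Rational(3349, 5)), 10292) = Add(Rational(-1786, 5), 10292) = Rational(49674, 5)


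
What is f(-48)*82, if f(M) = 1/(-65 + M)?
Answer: -82/113 ≈ -0.72566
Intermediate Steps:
f(-48)*82 = 82/(-65 - 48) = 82/(-113) = -1/113*82 = -82/113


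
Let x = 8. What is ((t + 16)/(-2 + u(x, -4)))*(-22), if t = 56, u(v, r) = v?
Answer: -264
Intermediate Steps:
((t + 16)/(-2 + u(x, -4)))*(-22) = ((56 + 16)/(-2 + 8))*(-22) = (72/6)*(-22) = (72*(⅙))*(-22) = 12*(-22) = -264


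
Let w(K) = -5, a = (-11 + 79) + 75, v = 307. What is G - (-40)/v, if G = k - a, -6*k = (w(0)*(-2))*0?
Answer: -43861/307 ≈ -142.87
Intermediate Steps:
a = 143 (a = 68 + 75 = 143)
k = 0 (k = -(-5*(-2))*0/6 = -5*0/3 = -⅙*0 = 0)
G = -143 (G = 0 - 1*143 = 0 - 143 = -143)
G - (-40)/v = -143 - (-40)/307 = -143 - 1*(-40/307) = -143 + 40/307 = -43861/307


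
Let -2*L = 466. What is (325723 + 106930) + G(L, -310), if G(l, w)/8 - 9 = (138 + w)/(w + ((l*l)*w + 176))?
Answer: 1820660579819/4207431 ≈ 4.3273e+5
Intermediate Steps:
L = -233 (L = -½*466 = -233)
G(l, w) = 72 + 8*(138 + w)/(176 + w + w*l²) (G(l, w) = 72 + 8*((138 + w)/(w + ((l*l)*w + 176))) = 72 + 8*((138 + w)/(w + (l²*w + 176))) = 72 + 8*((138 + w)/(w + (w*l² + 176))) = 72 + 8*((138 + w)/(w + (176 + w*l²))) = 72 + 8*((138 + w)/(176 + w + w*l²)) = 72 + 8*(138 + w)/(176 + w + w*l²))
(325723 + 106930) + G(L, -310) = (325723 + 106930) + 8*(1722 + 10*(-310) + 9*(-310)*(-233)²)/(176 - 310 - 310*(-233)²) = 432653 + 8*(1722 - 3100 + 9*(-310)*54289)/(176 - 310 - 310*54289) = 432653 + 8*(1722 - 3100 - 151466310)/(176 - 310 - 16829590) = 432653 + 8*(-151467688)/(-16829724) = 432653 + 8*(-1/16829724)*(-151467688) = 432653 + 302935376/4207431 = 1820660579819/4207431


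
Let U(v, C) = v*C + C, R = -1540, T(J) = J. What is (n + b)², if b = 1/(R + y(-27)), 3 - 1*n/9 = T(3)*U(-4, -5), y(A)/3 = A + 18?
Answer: 350851274929/2455489 ≈ 1.4288e+5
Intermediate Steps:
y(A) = 54 + 3*A (y(A) = 3*(A + 18) = 3*(18 + A) = 54 + 3*A)
U(v, C) = C + C*v (U(v, C) = C*v + C = C + C*v)
n = -378 (n = 27 - 27*(-5*(1 - 4)) = 27 - 27*(-5*(-3)) = 27 - 27*15 = 27 - 9*45 = 27 - 405 = -378)
b = -1/1567 (b = 1/(-1540 + (54 + 3*(-27))) = 1/(-1540 + (54 - 81)) = 1/(-1540 - 27) = 1/(-1567) = -1/1567 ≈ -0.00063816)
(n + b)² = (-378 - 1/1567)² = (-592327/1567)² = 350851274929/2455489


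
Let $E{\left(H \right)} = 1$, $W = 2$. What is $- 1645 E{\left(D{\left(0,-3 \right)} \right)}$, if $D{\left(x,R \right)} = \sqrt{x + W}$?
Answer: $-1645$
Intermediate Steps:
$D{\left(x,R \right)} = \sqrt{2 + x}$ ($D{\left(x,R \right)} = \sqrt{x + 2} = \sqrt{2 + x}$)
$- 1645 E{\left(D{\left(0,-3 \right)} \right)} = \left(-1645\right) 1 = -1645$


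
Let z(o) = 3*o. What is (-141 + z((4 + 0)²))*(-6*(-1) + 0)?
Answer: -558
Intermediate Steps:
(-141 + z((4 + 0)²))*(-6*(-1) + 0) = (-141 + 3*(4 + 0)²)*(-6*(-1) + 0) = (-141 + 3*4²)*(6 + 0) = (-141 + 3*16)*6 = (-141 + 48)*6 = -93*6 = -558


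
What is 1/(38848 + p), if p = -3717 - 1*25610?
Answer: 1/9521 ≈ 0.00010503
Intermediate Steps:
p = -29327 (p = -3717 - 25610 = -29327)
1/(38848 + p) = 1/(38848 - 29327) = 1/9521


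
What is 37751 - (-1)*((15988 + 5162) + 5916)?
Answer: 64817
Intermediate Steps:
37751 - (-1)*((15988 + 5162) + 5916) = 37751 - (-1)*(21150 + 5916) = 37751 - (-1)*27066 = 37751 - 1*(-27066) = 37751 + 27066 = 64817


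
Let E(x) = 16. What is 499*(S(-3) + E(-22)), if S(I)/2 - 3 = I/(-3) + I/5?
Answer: 56886/5 ≈ 11377.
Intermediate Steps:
S(I) = 6 - 4*I/15 (S(I) = 6 + 2*(I/(-3) + I/5) = 6 + 2*(I*(-1/3) + I*(1/5)) = 6 + 2*(-I/3 + I/5) = 6 + 2*(-2*I/15) = 6 - 4*I/15)
499*(S(-3) + E(-22)) = 499*((6 - 4/15*(-3)) + 16) = 499*((6 + 4/5) + 16) = 499*(34/5 + 16) = 499*(114/5) = 56886/5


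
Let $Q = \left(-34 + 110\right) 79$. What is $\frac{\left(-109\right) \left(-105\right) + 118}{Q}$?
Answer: $\frac{11563}{6004} \approx 1.9259$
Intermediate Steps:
$Q = 6004$ ($Q = 76 \cdot 79 = 6004$)
$\frac{\left(-109\right) \left(-105\right) + 118}{Q} = \frac{\left(-109\right) \left(-105\right) + 118}{6004} = \left(11445 + 118\right) \frac{1}{6004} = 11563 \cdot \frac{1}{6004} = \frac{11563}{6004}$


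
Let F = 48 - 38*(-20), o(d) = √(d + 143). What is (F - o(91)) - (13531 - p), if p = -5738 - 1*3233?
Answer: -21694 - 3*√26 ≈ -21709.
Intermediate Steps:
o(d) = √(143 + d)
F = 808 (F = 48 + 760 = 808)
p = -8971 (p = -5738 - 3233 = -8971)
(F - o(91)) - (13531 - p) = (808 - √(143 + 91)) - (13531 - 1*(-8971)) = (808 - √234) - (13531 + 8971) = (808 - 3*√26) - 1*22502 = (808 - 3*√26) - 22502 = -21694 - 3*√26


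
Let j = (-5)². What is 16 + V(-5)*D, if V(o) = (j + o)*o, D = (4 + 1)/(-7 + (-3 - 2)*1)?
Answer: 173/3 ≈ 57.667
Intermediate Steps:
j = 25
D = -5/12 (D = 5/(-7 - 5*1) = 5/(-7 - 5) = 5/(-12) = 5*(-1/12) = -5/12 ≈ -0.41667)
V(o) = o*(25 + o) (V(o) = (25 + o)*o = o*(25 + o))
16 + V(-5)*D = 16 - 5*(25 - 5)*(-5/12) = 16 - 5*20*(-5/12) = 16 - 100*(-5/12) = 16 + 125/3 = 173/3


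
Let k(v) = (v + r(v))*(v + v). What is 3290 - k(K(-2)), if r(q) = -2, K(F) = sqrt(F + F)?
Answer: 3298 + 8*I ≈ 3298.0 + 8.0*I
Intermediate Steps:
K(F) = sqrt(2)*sqrt(F) (K(F) = sqrt(2*F) = sqrt(2)*sqrt(F))
k(v) = 2*v*(-2 + v) (k(v) = (v - 2)*(v + v) = (-2 + v)*(2*v) = 2*v*(-2 + v))
3290 - k(K(-2)) = 3290 - 2*sqrt(2)*sqrt(-2)*(-2 + sqrt(2)*sqrt(-2)) = 3290 - 2*sqrt(2)*(I*sqrt(2))*(-2 + sqrt(2)*(I*sqrt(2))) = 3290 - 2*2*I*(-2 + 2*I) = 3290 - 4*I*(-2 + 2*I)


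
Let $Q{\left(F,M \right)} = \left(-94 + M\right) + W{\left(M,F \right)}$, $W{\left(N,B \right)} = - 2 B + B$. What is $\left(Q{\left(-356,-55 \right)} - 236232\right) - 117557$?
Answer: $-353582$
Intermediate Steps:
$W{\left(N,B \right)} = - B$
$Q{\left(F,M \right)} = -94 + M - F$ ($Q{\left(F,M \right)} = \left(-94 + M\right) - F = -94 + M - F$)
$\left(Q{\left(-356,-55 \right)} - 236232\right) - 117557 = \left(\left(-94 - 55 - -356\right) - 236232\right) - 117557 = \left(\left(-94 - 55 + 356\right) - 236232\right) - 117557 = \left(207 - 236232\right) - 117557 = -236025 - 117557 = -353582$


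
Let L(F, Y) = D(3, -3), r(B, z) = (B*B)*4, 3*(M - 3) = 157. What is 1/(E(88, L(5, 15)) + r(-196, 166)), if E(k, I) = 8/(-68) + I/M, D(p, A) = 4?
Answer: 1411/216819840 ≈ 6.5077e-6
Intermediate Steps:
M = 166/3 (M = 3 + (1/3)*157 = 3 + 157/3 = 166/3 ≈ 55.333)
r(B, z) = 4*B**2 (r(B, z) = B**2*4 = 4*B**2)
L(F, Y) = 4
E(k, I) = -2/17 + 3*I/166 (E(k, I) = 8/(-68) + I/(166/3) = 8*(-1/68) + I*(3/166) = -2/17 + 3*I/166)
1/(E(88, L(5, 15)) + r(-196, 166)) = 1/((-2/17 + (3/166)*4) + 4*(-196)**2) = 1/((-2/17 + 6/83) + 4*38416) = 1/(-64/1411 + 153664) = 1/(216819840/1411) = 1411/216819840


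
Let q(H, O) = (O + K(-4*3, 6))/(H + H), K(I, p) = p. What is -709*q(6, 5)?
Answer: -7799/12 ≈ -649.92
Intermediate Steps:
q(H, O) = (6 + O)/(2*H) (q(H, O) = (O + 6)/(H + H) = (6 + O)/((2*H)) = (6 + O)*(1/(2*H)) = (6 + O)/(2*H))
-709*q(6, 5) = -709*(6 + 5)/(2*6) = -709*11/(2*6) = -709*11/12 = -7799/12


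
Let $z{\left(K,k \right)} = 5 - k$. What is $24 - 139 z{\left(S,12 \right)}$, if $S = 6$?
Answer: $997$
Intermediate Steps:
$24 - 139 z{\left(S,12 \right)} = 24 - 139 \left(5 - 12\right) = 24 - -973 = 24 + 973 = 997$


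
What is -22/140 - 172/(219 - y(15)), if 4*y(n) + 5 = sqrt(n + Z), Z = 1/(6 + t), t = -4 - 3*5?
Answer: -662565369/706292930 - 688*sqrt(2522)/10089899 ≈ -0.94151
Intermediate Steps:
t = -19 (t = -4 - 15 = -19)
Z = -1/13 (Z = 1/(6 - 19) = 1/(-13) = -1/13 ≈ -0.076923)
y(n) = -5/4 + sqrt(-1/13 + n)/4 (y(n) = -5/4 + sqrt(n - 1/13)/4 = -5/4 + sqrt(-1/13 + n)/4)
-22/140 - 172/(219 - y(15)) = -22/140 - 172/(219 - (-5/4 + sqrt(-13 + 169*15)/52)) = -22*1/140 - 172/(219 - (-5/4 + sqrt(-13 + 2535)/52)) = -11/70 - 172/(219 - (-5/4 + sqrt(2522)/52)) = -11/70 - 172/(219 + (5/4 - sqrt(2522)/52)) = -11/70 - 172/(881/4 - sqrt(2522)/52)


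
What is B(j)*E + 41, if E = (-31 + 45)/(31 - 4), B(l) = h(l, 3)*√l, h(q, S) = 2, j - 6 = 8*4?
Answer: 41 + 28*√38/27 ≈ 47.393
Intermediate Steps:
j = 38 (j = 6 + 8*4 = 6 + 32 = 38)
B(l) = 2*√l
E = 14/27 ≈ 0.51852
B(j)*E + 41 = (2*√38)*(14/27) + 41 = 28*√38/27 + 41 = 41 + 28*√38/27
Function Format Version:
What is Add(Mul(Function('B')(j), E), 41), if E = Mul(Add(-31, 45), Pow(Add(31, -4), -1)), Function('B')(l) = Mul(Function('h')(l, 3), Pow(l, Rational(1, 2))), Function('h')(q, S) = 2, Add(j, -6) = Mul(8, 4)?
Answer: Add(41, Mul(Rational(28, 27), Pow(38, Rational(1, 2)))) ≈ 47.393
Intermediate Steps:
j = 38 (j = Add(6, Mul(8, 4)) = Add(6, 32) = 38)
Function('B')(l) = Mul(2, Pow(l, Rational(1, 2)))
E = Rational(14, 27) (E = Mul(14, Pow(27, -1)) = Mul(14, Rational(1, 27)) = Rational(14, 27) ≈ 0.51852)
Add(Mul(Function('B')(j), E), 41) = Add(Mul(Mul(2, Pow(38, Rational(1, 2))), Rational(14, 27)), 41) = Add(Mul(Rational(28, 27), Pow(38, Rational(1, 2))), 41) = Add(41, Mul(Rational(28, 27), Pow(38, Rational(1, 2))))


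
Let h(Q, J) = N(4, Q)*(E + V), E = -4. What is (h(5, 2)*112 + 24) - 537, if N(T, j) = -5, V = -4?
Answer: 3967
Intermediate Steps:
h(Q, J) = 40 (h(Q, J) = -5*(-4 - 4) = -5*(-8) = 40)
(h(5, 2)*112 + 24) - 537 = (40*112 + 24) - 537 = (4480 + 24) - 537 = 4504 - 537 = 3967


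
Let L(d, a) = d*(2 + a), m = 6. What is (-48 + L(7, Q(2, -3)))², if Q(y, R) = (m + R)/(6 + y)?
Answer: 63001/64 ≈ 984.39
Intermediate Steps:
Q(y, R) = (6 + R)/(6 + y)
(-48 + L(7, Q(2, -3)))² = (-48 + 7*(2 + (6 - 3)/(6 + 2)))² = (-48 + 7*(2 + 3/8))² = (-48 + 7*(19/8))² = (-48 + 133/8)² = (-251/8)² = 63001/64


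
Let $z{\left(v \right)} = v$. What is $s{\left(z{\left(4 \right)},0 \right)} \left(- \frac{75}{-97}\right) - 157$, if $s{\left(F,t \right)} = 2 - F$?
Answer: $- \frac{15379}{97} \approx -158.55$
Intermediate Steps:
$s{\left(z{\left(4 \right)},0 \right)} \left(- \frac{75}{-97}\right) - 157 = \left(2 - 4\right) \left(- \frac{75}{-97}\right) - 157 = \left(2 - 4\right) \left(\left(-75\right) \left(- \frac{1}{97}\right)\right) - 157 = \left(-2\right) \frac{75}{97} - 157 = - \frac{150}{97} - 157 = - \frac{15379}{97}$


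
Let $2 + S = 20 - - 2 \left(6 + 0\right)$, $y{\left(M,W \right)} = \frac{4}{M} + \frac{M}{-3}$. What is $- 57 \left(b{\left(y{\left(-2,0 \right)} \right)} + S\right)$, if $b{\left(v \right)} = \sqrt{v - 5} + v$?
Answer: $-1634 - 19 i \sqrt{57} \approx -1634.0 - 143.45 i$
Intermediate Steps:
$y{\left(M,W \right)} = \frac{4}{M} - \frac{M}{3}$ ($y{\left(M,W \right)} = \frac{4}{M} + M \left(- \frac{1}{3}\right) = \frac{4}{M} - \frac{M}{3}$)
$S = 30$ ($S = -2 + \left(20 - - 2 \left(6 + 0\right)\right) = -2 + \left(20 - \left(-2\right) 6\right) = -2 + \left(20 - -12\right) = -2 + \left(20 + 12\right) = -2 + 32 = 30$)
$b{\left(v \right)} = v + \sqrt{-5 + v}$ ($b{\left(v \right)} = \sqrt{-5 + v} + v = v + \sqrt{-5 + v}$)
$- 57 \left(b{\left(y{\left(-2,0 \right)} \right)} + S\right) = - 57 \left(\left(\left(\frac{4}{-2} - - \frac{2}{3}\right) + \sqrt{-5 + \left(\frac{4}{-2} - - \frac{2}{3}\right)}\right) + 30\right) = - 57 \left(\left(\left(4 \left(- \frac{1}{2}\right) + \frac{2}{3}\right) + \sqrt{-5 + \left(4 \left(- \frac{1}{2}\right) + \frac{2}{3}\right)}\right) + 30\right) = - 57 \left(\left(\left(-2 + \frac{2}{3}\right) + \sqrt{-5 + \left(-2 + \frac{2}{3}\right)}\right) + 30\right) = - 57 \left(\left(- \frac{4}{3} + \sqrt{-5 - \frac{4}{3}}\right) + 30\right) = - 57 \left(\left(- \frac{4}{3} + \sqrt{- \frac{19}{3}}\right) + 30\right) = - 57 \left(\left(- \frac{4}{3} + \frac{i \sqrt{57}}{3}\right) + 30\right) = - 57 \left(\frac{86}{3} + \frac{i \sqrt{57}}{3}\right) = -1634 - 19 i \sqrt{57}$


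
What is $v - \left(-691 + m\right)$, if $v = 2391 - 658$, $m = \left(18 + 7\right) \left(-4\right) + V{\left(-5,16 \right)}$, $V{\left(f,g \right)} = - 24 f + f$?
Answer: $2409$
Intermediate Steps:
$V{\left(f,g \right)} = - 23 f$
$m = 15$ ($m = \left(18 + 7\right) \left(-4\right) - -115 = 25 \left(-4\right) + 115 = -100 + 115 = 15$)
$v = 1733$ ($v = 2391 - 658 = 1733$)
$v - \left(-691 + m\right) = 1733 + \left(691 - 15\right) = 1733 + 676 = 2409$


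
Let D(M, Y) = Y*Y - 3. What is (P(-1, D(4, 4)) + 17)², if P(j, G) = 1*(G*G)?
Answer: 34596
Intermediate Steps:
D(M, Y) = -3 + Y² (D(M, Y) = Y² - 3 = -3 + Y²)
P(j, G) = G² (P(j, G) = 1*G² = G²)
(P(-1, D(4, 4)) + 17)² = ((-3 + 4²)² + 17)² = ((-3 + 16)² + 17)² = (13² + 17)² = (169 + 17)² = 186² = 34596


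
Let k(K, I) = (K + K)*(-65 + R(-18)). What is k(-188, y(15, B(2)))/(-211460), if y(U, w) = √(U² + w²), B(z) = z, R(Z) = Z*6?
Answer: -16262/52865 ≈ -0.30761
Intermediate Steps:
R(Z) = 6*Z
k(K, I) = -346*K (k(K, I) = (K + K)*(-65 + 6*(-18)) = (2*K)*(-65 - 108) = (2*K)*(-173) = -346*K)
k(-188, y(15, B(2)))/(-211460) = -346*(-188)/(-211460) = 65048*(-1/211460) = -16262/52865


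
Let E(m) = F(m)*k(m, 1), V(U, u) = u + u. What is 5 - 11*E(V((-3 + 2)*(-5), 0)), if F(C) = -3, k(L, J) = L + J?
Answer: 38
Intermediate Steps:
k(L, J) = J + L
V(U, u) = 2*u
E(m) = -3 - 3*m (E(m) = -3*(1 + m) = -3 - 3*m)
5 - 11*E(V((-3 + 2)*(-5), 0)) = 5 - 11*(-3 - 6*0) = 5 - 11*(-3 - 3*0) = 5 - 11*(-3 + 0) = 5 - 11*(-3) = 5 + 33 = 38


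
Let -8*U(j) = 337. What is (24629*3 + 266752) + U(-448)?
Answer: 2724775/8 ≈ 3.4060e+5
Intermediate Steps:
U(j) = -337/8 (U(j) = -⅛*337 = -337/8)
(24629*3 + 266752) + U(-448) = (24629*3 + 266752) - 337/8 = (73887 + 266752) - 337/8 = 340639 - 337/8 = 2724775/8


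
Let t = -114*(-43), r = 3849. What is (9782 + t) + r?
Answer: 18533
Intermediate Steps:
t = 4902
(9782 + t) + r = (9782 + 4902) + 3849 = 14684 + 3849 = 18533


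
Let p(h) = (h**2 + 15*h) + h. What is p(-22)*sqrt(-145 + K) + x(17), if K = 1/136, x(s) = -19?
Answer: -19 + 99*I*sqrt(74494)/17 ≈ -19.0 + 1589.4*I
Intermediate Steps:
K = 1/136 ≈ 0.0073529
p(h) = h**2 + 16*h
p(-22)*sqrt(-145 + K) + x(17) = (-22*(16 - 22))*sqrt(-145 + 1/136) - 19 = (-22*(-6))*sqrt(-19719/136) - 19 = 132*(3*I*sqrt(74494)/68) - 19 = 99*I*sqrt(74494)/17 - 19 = -19 + 99*I*sqrt(74494)/17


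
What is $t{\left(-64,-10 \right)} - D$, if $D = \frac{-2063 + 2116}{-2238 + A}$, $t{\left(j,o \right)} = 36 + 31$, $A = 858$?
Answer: $\frac{92513}{1380} \approx 67.038$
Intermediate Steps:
$t{\left(j,o \right)} = 67$
$D = - \frac{53}{1380}$ ($D = \frac{-2063 + 2116}{-2238 + 858} = \frac{53}{-1380} = 53 \left(- \frac{1}{1380}\right) = - \frac{53}{1380} \approx -0.038406$)
$t{\left(-64,-10 \right)} - D = 67 - - \frac{53}{1380} = 67 + \frac{53}{1380} = \frac{92513}{1380}$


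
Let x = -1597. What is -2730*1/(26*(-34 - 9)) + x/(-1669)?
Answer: 243916/71767 ≈ 3.3987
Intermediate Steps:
-2730*1/(26*(-34 - 9)) + x/(-1669) = -2730*1/(26*(-34 - 9)) - 1597/(-1669) = -2730/((-43*26)) - 1597*(-1/1669) = -2730/(-1118) + 1597/1669 = -2730*(-1/1118) + 1597/1669 = 105/43 + 1597/1669 = 243916/71767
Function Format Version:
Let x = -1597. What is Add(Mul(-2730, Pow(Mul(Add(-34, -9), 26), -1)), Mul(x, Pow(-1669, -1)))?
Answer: Rational(243916, 71767) ≈ 3.3987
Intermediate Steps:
Add(Mul(-2730, Pow(Mul(Add(-34, -9), 26), -1)), Mul(x, Pow(-1669, -1))) = Add(Mul(-2730, Pow(Mul(Add(-34, -9), 26), -1)), Mul(-1597, Pow(-1669, -1))) = Add(Mul(-2730, Pow(Mul(-43, 26), -1)), Mul(-1597, Rational(-1, 1669))) = Add(Mul(-2730, Pow(-1118, -1)), Rational(1597, 1669)) = Add(Mul(-2730, Rational(-1, 1118)), Rational(1597, 1669)) = Add(Rational(105, 43), Rational(1597, 1669)) = Rational(243916, 71767)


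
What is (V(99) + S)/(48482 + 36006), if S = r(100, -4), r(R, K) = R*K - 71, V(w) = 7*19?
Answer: -169/42244 ≈ -0.0040006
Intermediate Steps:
V(w) = 133
r(R, K) = -71 + K*R (r(R, K) = K*R - 71 = -71 + K*R)
S = -471 (S = -71 - 4*100 = -71 - 400 = -471)
(V(99) + S)/(48482 + 36006) = (133 - 471)/(48482 + 36006) = -338/84488 = -338*1/84488 = -169/42244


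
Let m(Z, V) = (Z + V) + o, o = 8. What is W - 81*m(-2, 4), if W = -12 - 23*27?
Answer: -1443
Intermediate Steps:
m(Z, V) = 8 + V + Z (m(Z, V) = (Z + V) + 8 = (V + Z) + 8 = 8 + V + Z)
W = -633 (W = -12 - 621 = -633)
W - 81*m(-2, 4) = -633 - 81*(8 + 4 - 2) = -633 - 81*10 = -633 - 810 = -1443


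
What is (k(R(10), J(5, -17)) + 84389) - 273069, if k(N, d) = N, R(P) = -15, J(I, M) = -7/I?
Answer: -188695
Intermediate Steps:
(k(R(10), J(5, -17)) + 84389) - 273069 = (-15 + 84389) - 273069 = 84374 - 273069 = -188695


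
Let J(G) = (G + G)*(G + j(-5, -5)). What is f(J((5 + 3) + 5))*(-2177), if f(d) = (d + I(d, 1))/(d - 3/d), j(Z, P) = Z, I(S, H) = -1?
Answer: -93732912/43261 ≈ -2166.7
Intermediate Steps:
J(G) = 2*G*(-5 + G) (J(G) = (G + G)*(G - 5) = (2*G)*(-5 + G) = 2*G*(-5 + G))
f(d) = (-1 + d)/(d - 3/d) (f(d) = (d - 1)/(d - 3/d) = (-1 + d)/(d - 3/d))
f(J((5 + 3) + 5))*(-2177) = ((2*((5 + 3) + 5)*(-5 + ((5 + 3) + 5)))*(-1 + 2*((5 + 3) + 5)*(-5 + ((5 + 3) + 5)))/(-3 + (2*((5 + 3) + 5)*(-5 + ((5 + 3) + 5)))**2))*(-2177) = ((2*(8 + 5)*(-5 + (8 + 5)))*(-1 + 2*(8 + 5)*(-5 + (8 + 5)))/(-3 + (2*(8 + 5)*(-5 + (8 + 5)))**2))*(-2177) = ((2*13*(-5 + 13))*(-1 + 2*13*(-5 + 13))/(-3 + (2*13*(-5 + 13))**2))*(-2177) = ((2*13*8)*(-1 + 2*13*8)/(-3 + (2*13*8)**2))*(-2177) = (208*(-1 + 208)/(-3 + 208**2))*(-2177) = (208*207/(-3 + 43264))*(-2177) = (208*207/43261)*(-2177) = (208*(1/43261)*207)*(-2177) = (43056/43261)*(-2177) = -93732912/43261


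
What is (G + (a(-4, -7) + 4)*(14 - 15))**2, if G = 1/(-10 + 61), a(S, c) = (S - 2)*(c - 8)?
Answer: 22972849/2601 ≈ 8832.3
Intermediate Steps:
a(S, c) = (-8 + c)*(-2 + S) (a(S, c) = (-2 + S)*(-8 + c) = (-8 + c)*(-2 + S))
G = 1/51 ≈ 0.019608
(G + (a(-4, -7) + 4)*(14 - 15))**2 = (1/51 + ((16 - 8*(-4) - 2*(-7) - 4*(-7)) + 4)*(14 - 15))**2 = (1/51 + ((16 + 32 + 14 + 28) + 4)*(-1))**2 = (1/51 + (90 + 4)*(-1))**2 = (1/51 + 94*(-1))**2 = (1/51 - 94)**2 = (-4793/51)**2 = 22972849/2601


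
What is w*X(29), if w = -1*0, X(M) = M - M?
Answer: 0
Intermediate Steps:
X(M) = 0
w = 0
w*X(29) = 0*0 = 0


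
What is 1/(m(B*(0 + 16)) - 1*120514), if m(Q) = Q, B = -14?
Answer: -1/120738 ≈ -8.2824e-6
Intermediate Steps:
1/(m(B*(0 + 16)) - 1*120514) = 1/(-14*(0 + 16) - 1*120514) = 1/(-14*16 - 120514) = 1/(-224 - 120514) = 1/(-120738) = -1/120738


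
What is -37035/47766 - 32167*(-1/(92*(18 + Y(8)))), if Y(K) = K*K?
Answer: 209516147/60057784 ≈ 3.4886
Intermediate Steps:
Y(K) = K²
-37035/47766 - 32167*(-1/(92*(18 + Y(8)))) = -37035/47766 - 32167*(-1/(92*(18 + 8²))) = -37035*1/47766 - 32167*(-1/(92*(18 + 64))) = -12345/15922 - 32167/(82*(-92)) = -12345/15922 - 32167/(-7544) = -12345/15922 - 32167*(-1/7544) = -12345/15922 + 32167/7544 = 209516147/60057784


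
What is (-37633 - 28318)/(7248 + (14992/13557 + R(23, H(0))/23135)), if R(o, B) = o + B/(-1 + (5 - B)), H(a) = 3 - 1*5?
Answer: -20684950451445/2273618528572 ≈ -9.0978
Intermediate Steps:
H(a) = -2 (H(a) = 3 - 5 = -2)
R(o, B) = o + B/(4 - B)
(-37633 - 28318)/(7248 + (14992/13557 + R(23, H(0))/23135)) = (-37633 - 28318)/(7248 + (14992/13557 + ((-1*(-2) - 4*23 - 2*23)/(-4 - 2))/23135)) = -65951/(7248 + (14992*(1/13557) + ((2 - 92 - 46)/(-6))*(1/23135))) = -65951/(7248 + (14992/13557 - ⅙*(-136)*(1/23135))) = -65951/(7248 + (14992/13557 + (68/3)*(1/23135))) = -65951/(7248 + (14992/13557 + 68/69405)) = -65951/(7248 + 347147212/313641195) = -65951/2273618528572/313641195 = -65951*313641195/2273618528572 = -20684950451445/2273618528572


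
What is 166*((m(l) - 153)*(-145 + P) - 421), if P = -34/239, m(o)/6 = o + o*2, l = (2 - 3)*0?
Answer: 864328468/239 ≈ 3.6164e+6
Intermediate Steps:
l = 0 (l = -1*0 = 0)
m(o) = 18*o (m(o) = 6*(o + o*2) = 6*(o + 2*o) = 6*(3*o) = 18*o)
P = -34/239 (P = -34*1/239 = -34/239 ≈ -0.14226)
166*((m(l) - 153)*(-145 + P) - 421) = 166*((18*0 - 153)*(-145 - 34/239) - 421) = 166*((0 - 153)*(-34689/239) - 421) = 166*(-153*(-34689/239) - 421) = 166*(5307417/239 - 421) = 166*(5206798/239) = 864328468/239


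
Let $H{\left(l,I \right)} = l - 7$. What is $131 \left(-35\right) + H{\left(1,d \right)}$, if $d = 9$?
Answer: $-4591$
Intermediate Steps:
$H{\left(l,I \right)} = -7 + l$
$131 \left(-35\right) + H{\left(1,d \right)} = 131 \left(-35\right) + \left(-7 + 1\right) = -4585 - 6 = -4591$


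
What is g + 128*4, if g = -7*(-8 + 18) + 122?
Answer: 564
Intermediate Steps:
g = 52 (g = -7*10 + 122 = -70 + 122 = 52)
g + 128*4 = 52 + 128*4 = 52 + 512 = 564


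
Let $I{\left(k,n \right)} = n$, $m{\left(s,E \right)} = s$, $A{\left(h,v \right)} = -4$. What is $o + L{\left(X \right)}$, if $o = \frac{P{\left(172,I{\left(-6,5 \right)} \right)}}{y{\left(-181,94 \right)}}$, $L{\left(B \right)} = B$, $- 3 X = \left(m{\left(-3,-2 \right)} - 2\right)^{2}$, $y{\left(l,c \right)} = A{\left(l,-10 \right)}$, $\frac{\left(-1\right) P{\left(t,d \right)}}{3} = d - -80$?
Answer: $\frac{665}{12} \approx 55.417$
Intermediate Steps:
$P{\left(t,d \right)} = -240 - 3 d$ ($P{\left(t,d \right)} = - 3 \left(d - -80\right) = - 3 \left(d + 80\right) = - 3 \left(80 + d\right) = -240 - 3 d$)
$y{\left(l,c \right)} = -4$
$X = - \frac{25}{3}$ ($X = - \frac{\left(-3 - 2\right)^{2}}{3} = - \frac{\left(-5\right)^{2}}{3} = \left(- \frac{1}{3}\right) 25 = - \frac{25}{3} \approx -8.3333$)
$o = \frac{255}{4}$ ($o = \frac{-240 - 15}{-4} = \left(-240 - 15\right) \left(- \frac{1}{4}\right) = \left(-255\right) \left(- \frac{1}{4}\right) = \frac{255}{4} \approx 63.75$)
$o + L{\left(X \right)} = \frac{255}{4} - \frac{25}{3} = \frac{665}{12}$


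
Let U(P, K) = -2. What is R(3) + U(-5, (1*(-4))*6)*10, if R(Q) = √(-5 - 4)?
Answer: -20 + 3*I ≈ -20.0 + 3.0*I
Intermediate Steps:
R(Q) = 3*I (R(Q) = √(-9) = 3*I)
R(3) + U(-5, (1*(-4))*6)*10 = 3*I - 2*10 = 3*I - 20 = -20 + 3*I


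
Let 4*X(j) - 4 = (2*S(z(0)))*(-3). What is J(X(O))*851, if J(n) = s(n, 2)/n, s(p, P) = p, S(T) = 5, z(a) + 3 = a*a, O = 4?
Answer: 851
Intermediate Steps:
z(a) = -3 + a² (z(a) = -3 + a*a = -3 + a²)
X(j) = -13/2 (X(j) = 1 + ((2*5)*(-3))/4 = 1 + (10*(-3))/4 = 1 + (¼)*(-30) = 1 - 15/2 = -13/2)
J(n) = 1 (J(n) = n/n = 1)
J(X(O))*851 = 1*851 = 851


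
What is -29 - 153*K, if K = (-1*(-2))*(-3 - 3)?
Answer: 1807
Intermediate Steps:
K = -12 (K = 2*(-6) = -12)
-29 - 153*K = -29 - 153*(-12) = -29 + 1836 = 1807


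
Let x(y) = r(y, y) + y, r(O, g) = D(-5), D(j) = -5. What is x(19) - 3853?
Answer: -3839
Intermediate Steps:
r(O, g) = -5
x(y) = -5 + y
x(19) - 3853 = (-5 + 19) - 3853 = 14 - 3853 = -3839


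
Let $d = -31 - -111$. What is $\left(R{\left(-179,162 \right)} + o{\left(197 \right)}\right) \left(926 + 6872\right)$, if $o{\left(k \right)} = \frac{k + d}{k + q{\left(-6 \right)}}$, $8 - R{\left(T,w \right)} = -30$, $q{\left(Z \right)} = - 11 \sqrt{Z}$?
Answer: $\frac{12140698402}{39535} + \frac{23760506 i \sqrt{6}}{39535} \approx 3.0709 \cdot 10^{5} + 1472.1 i$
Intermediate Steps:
$d = 80$ ($d = -31 + 111 = 80$)
$R{\left(T,w \right)} = 38$ ($R{\left(T,w \right)} = 8 - -30 = 8 + 30 = 38$)
$o{\left(k \right)} = \frac{80 + k}{k - 11 i \sqrt{6}}$ ($o{\left(k \right)} = \frac{k + 80}{k - 11 \sqrt{-6}} = \frac{80 + k}{k - 11 i \sqrt{6}}$)
$\left(R{\left(-179,162 \right)} + o{\left(197 \right)}\right) \left(926 + 6872\right) = \left(38 + \frac{80 + 197}{197 - 11 i \sqrt{6}}\right) \left(926 + 6872\right) = \left(38 + \frac{1}{197 - 11 i \sqrt{6}} \cdot 277\right) 7798 = \left(38 + \frac{277}{197 - 11 i \sqrt{6}}\right) 7798 = 296324 + \frac{2160046}{197 - 11 i \sqrt{6}}$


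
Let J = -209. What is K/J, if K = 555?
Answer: -555/209 ≈ -2.6555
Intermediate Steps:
K/J = 555/(-209) = -1/209*555 = -555/209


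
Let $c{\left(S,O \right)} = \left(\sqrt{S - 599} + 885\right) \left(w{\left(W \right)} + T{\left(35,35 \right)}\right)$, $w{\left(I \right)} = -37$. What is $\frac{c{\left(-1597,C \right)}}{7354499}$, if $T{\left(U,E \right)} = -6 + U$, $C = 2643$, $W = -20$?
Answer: $- \frac{7080}{7354499} - \frac{48 i \sqrt{61}}{7354499} \approx -0.00096268 - 5.0974 \cdot 10^{-5} i$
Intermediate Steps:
$c{\left(S,O \right)} = -7080 - 8 \sqrt{-599 + S}$ ($c{\left(S,O \right)} = \left(\sqrt{S - 599} + 885\right) \left(-37 + \left(-6 + 35\right)\right) = \left(\sqrt{-599 + S} + 885\right) \left(-37 + 29\right) = \left(885 + \sqrt{-599 + S}\right) \left(-8\right) = -7080 - 8 \sqrt{-599 + S}$)
$\frac{c{\left(-1597,C \right)}}{7354499} = \frac{-7080 - 8 \sqrt{-599 - 1597}}{7354499} = \left(-7080 - 8 \sqrt{-2196}\right) \frac{1}{7354499} = \left(-7080 - 8 \cdot 6 i \sqrt{61}\right) \frac{1}{7354499} = \left(-7080 - 48 i \sqrt{61}\right) \frac{1}{7354499} = - \frac{7080}{7354499} - \frac{48 i \sqrt{61}}{7354499}$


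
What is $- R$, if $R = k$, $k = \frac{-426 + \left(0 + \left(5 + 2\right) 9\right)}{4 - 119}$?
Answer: $- \frac{363}{115} \approx -3.1565$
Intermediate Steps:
$k = \frac{363}{115}$ ($k = \frac{-426 + \left(0 + 7 \cdot 9\right)}{-115} = \left(-426 + \left(0 + 63\right)\right) \left(- \frac{1}{115}\right) = \left(-426 + 63\right) \left(- \frac{1}{115}\right) = \left(-363\right) \left(- \frac{1}{115}\right) = \frac{363}{115} \approx 3.1565$)
$R = \frac{363}{115} \approx 3.1565$
$- R = \left(-1\right) \frac{363}{115} = - \frac{363}{115}$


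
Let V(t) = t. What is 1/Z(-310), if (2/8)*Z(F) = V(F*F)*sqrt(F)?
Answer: -I*sqrt(310)/119164000 ≈ -1.4775e-7*I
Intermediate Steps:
Z(F) = 4*F**(5/2) (Z(F) = 4*((F*F)*sqrt(F)) = 4*(F**2*sqrt(F)) = 4*F**(5/2))
1/Z(-310) = 1/(4*(-310)**(5/2)) = 1/(4*(96100*I*sqrt(310))) = 1/(384400*I*sqrt(310)) = -I*sqrt(310)/119164000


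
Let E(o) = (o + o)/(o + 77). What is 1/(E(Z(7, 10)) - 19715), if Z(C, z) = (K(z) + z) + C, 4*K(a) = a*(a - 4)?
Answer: -109/2148871 ≈ -5.0724e-5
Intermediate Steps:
K(a) = a*(-4 + a)/4 (K(a) = (a*(a - 4))/4 = (a*(-4 + a))/4 = a*(-4 + a)/4)
Z(C, z) = C + z + z*(-4 + z)/4 (Z(C, z) = (z*(-4 + z)/4 + z) + C = (z + z*(-4 + z)/4) + C = C + z + z*(-4 + z)/4)
E(o) = 2*o/(77 + o) (E(o) = (2*o)/(77 + o) = 2*o/(77 + o))
1/(E(Z(7, 10)) - 19715) = 1/(2*(7 + (¼)*10²)/(77 + (7 + (¼)*10²)) - 19715) = 1/(2*(7 + (¼)*100)/(77 + (7 + (¼)*100)) - 19715) = 1/(2*(7 + 25)/(77 + (7 + 25)) - 19715) = 1/(2*32/(77 + 32) - 19715) = 1/(2*32/109 - 19715) = 1/(2*32*(1/109) - 19715) = 1/(64/109 - 19715) = 1/(-2148871/109) = -109/2148871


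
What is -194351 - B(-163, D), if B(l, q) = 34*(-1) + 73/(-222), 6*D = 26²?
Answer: -43138301/222 ≈ -1.9432e+5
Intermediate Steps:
D = 338/3 (D = (⅙)*26² = (⅙)*676 = 338/3 ≈ 112.67)
B(l, q) = -7621/222 (B(l, q) = -34 + 73*(-1/222) = -34 - 73/222 = -7621/222)
-194351 - B(-163, D) = -194351 - 1*(-7621/222) = -194351 + 7621/222 = -43138301/222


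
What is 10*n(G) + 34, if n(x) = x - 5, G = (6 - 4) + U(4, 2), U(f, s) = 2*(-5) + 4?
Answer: -56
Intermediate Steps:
U(f, s) = -6 (U(f, s) = -10 + 4 = -6)
G = -4 (G = (6 - 4) - 6 = 2 - 6 = -4)
n(x) = -5 + x
10*n(G) + 34 = 10*(-5 - 4) + 34 = 10*(-9) + 34 = -90 + 34 = -56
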